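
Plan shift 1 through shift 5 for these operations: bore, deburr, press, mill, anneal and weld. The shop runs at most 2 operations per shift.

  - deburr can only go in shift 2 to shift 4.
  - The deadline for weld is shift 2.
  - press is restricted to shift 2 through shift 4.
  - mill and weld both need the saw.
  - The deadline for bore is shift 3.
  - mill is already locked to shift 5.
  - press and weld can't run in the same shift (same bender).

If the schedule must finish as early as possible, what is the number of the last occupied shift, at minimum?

With at most 2 per shift and 6 operations, at least 3 shifts are needed.
mill can't be placed before shift 5, so the schedule must run through at least shift 5.
5 works (last occupied shift: shift 5): for example weld -> shift 1, mill -> shift 5, press -> shift 2, bore -> shift 1, deburr -> shift 2, anneal -> shift 3.

5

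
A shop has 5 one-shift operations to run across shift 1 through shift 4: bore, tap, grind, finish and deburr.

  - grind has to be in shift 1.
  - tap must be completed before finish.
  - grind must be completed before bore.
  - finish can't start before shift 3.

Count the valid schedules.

60

Splitting on bore: it can be shift 2 (20), shift 3 (20), shift 4 (20). Listing each branch's schedules as (tap, grind, finish, deburr) by shift number:
bore=shift 2: (1,1,3,1) (1,1,3,2) (1,1,3,3) (1,1,3,4) (1,1,4,1) (1,1,4,2) (1,1,4,3) (1,1,4,4) (2,1,3,1) (2,1,3,2) (2,1,3,3) (2,1,3,4) (2,1,4,1) (2,1,4,2) (2,1,4,3) (2,1,4,4) (3,1,4,1) (3,1,4,2) (3,1,4,3) (3,1,4,4) — 20.
bore=shift 3: (1,1,3,1) (1,1,3,2) (1,1,3,3) (1,1,3,4) (1,1,4,1) (1,1,4,2) (1,1,4,3) (1,1,4,4) (2,1,3,1) (2,1,3,2) (2,1,3,3) (2,1,3,4) (2,1,4,1) (2,1,4,2) (2,1,4,3) (2,1,4,4) (3,1,4,1) (3,1,4,2) (3,1,4,3) (3,1,4,4) — 20.
bore=shift 4: (1,1,3,1) (1,1,3,2) (1,1,3,3) (1,1,3,4) (1,1,4,1) (1,1,4,2) (1,1,4,3) (1,1,4,4) (2,1,3,1) (2,1,3,2) (2,1,3,3) (2,1,3,4) (2,1,4,1) (2,1,4,2) (2,1,4,3) (2,1,4,4) (3,1,4,1) (3,1,4,2) (3,1,4,3) (3,1,4,4) — 20.
Summing: 20 + 20 + 20 = 60.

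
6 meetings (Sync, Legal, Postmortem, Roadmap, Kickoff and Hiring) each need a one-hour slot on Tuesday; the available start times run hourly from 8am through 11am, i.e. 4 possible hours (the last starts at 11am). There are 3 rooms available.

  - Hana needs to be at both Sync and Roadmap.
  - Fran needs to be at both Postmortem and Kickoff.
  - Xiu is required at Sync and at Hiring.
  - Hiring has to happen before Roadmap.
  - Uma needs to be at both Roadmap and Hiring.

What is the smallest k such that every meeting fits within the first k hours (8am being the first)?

3

The precedence chain requires at least 2 distinct hours.
With at most 3 per hour and 6 meetings, at least 2 hours are needed.
Could 2 hours be enough, i.e. nothing placed later than 9am? No: Roadmap must come after Hiring (at 8am or later) → {9am}; Hiring must come before Roadmap (at 9am or earlier) → {8am}; Sync can't share with Roadmap (9am) → {8am}; Hiring can't share with Sync (8am) → nothing is left.
So 2 hours is not enough.
3 works (last occupied hour: 10am): for example Roadmap -> 9am, Sync -> 10am, Hiring -> 8am, Kickoff -> 9am, Postmortem -> 8am, Legal -> 8am.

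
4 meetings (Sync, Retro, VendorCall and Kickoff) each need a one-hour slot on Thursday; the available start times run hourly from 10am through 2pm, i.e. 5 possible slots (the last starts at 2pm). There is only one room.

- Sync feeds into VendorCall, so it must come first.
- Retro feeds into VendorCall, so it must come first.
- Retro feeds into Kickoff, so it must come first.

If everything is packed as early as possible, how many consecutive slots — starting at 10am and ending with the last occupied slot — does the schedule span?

The precedence chain requires at least 2 distinct slots.
With at most 1 per slot and 4 meetings, at least 4 slots are needed.
4 works (last occupied slot: 1pm): for example Retro=10am, VendorCall=12pm, Sync=11am, Kickoff=1pm.

4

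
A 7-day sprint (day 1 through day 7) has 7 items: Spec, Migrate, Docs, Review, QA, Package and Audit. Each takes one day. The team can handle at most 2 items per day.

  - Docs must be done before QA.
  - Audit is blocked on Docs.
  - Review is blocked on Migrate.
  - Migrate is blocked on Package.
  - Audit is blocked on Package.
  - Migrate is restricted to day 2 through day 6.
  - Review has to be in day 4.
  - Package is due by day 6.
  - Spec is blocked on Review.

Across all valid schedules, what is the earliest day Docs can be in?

Downstream work caps Docs at day 6.
Docs at day 1 is achievable: Spec -> day 5; Docs -> day 1; Migrate -> day 2; QA -> day 3; Package -> day 1; Review -> day 4; Audit -> day 2.

day 1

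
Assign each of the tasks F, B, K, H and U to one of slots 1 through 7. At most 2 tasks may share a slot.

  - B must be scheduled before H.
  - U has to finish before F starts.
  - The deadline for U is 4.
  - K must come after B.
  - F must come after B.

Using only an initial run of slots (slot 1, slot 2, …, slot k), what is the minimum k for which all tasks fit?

3

The precedence chain requires at least 2 distinct slots.
With at most 2 per slot and 5 tasks, at least 3 slots are needed.
3 works (last occupied slot: 3): for example K in 2; H in 3; F in 2; U in 1; B in 1.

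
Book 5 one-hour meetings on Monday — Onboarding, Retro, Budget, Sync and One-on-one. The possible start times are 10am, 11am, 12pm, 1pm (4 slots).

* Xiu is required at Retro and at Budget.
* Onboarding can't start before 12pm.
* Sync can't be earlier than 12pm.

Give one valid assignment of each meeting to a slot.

Sync in 12pm, Budget in 11am, Onboarding in 12pm, One-on-one in 10am, Retro in 10am

Checking: Retro(10am) != Budget(11am); Sync=12pm in [12pm,1pm]; Onboarding=12pm in [12pm,1pm].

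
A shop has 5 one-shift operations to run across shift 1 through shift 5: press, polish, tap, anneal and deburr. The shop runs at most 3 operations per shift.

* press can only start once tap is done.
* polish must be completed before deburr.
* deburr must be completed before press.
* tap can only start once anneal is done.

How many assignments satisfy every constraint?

46

Splitting on press: it can be shift 3 (1), shift 4 (9), shift 5 (36). Listing each branch's schedules as (polish, tap, anneal, deburr) by shift number:
press=shift 3: (1,2,1,2) — 1.
press=shift 4: (1,2,1,2) (1,2,1,3) (1,3,1,2) (1,3,1,3) (1,3,2,2) (1,3,2,3) (2,2,1,3) (2,3,1,3) (2,3,2,3) — 9.
press=shift 5: (1,2,1,2) (1,2,1,3) (1,2,1,4) (1,3,1,2) (1,3,1,3) (1,3,1,4) (1,3,2,2) (1,3,2,3) (1,3,2,4) (1,4,1,2) (1,4,1,3) (1,4,1,4) (1,4,2,2) (1,4,2,3) (1,4,2,4) (1,4,3,2) (1,4,3,3) (1,4,3,4) (2,2,1,3) (2,2,1,4) (2,3,1,3) (2,3,1,4) (2,3,2,3) (2,3,2,4) (2,4,1,3) (2,4,1,4) (2,4,2,3) (2,4,2,4) (2,4,3,3) (2,4,3,4) (3,2,1,4) (3,3,1,4) (3,3,2,4) (3,4,1,4) (3,4,2,4) (3,4,3,4) — 36.
Summing: 1 + 9 + 36 = 46.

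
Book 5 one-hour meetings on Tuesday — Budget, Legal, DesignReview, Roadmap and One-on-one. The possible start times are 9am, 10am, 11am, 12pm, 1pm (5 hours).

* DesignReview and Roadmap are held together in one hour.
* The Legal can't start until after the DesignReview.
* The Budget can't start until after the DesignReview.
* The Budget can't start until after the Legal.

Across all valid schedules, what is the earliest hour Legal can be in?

10am

Precedence pushes Legal to at least 10am; downstream work caps Legal at 12pm.
Legal at 10am is achievable: DesignReview -> 9am; One-on-one -> 9am; Roadmap -> 9am; Budget -> 11am; Legal -> 10am.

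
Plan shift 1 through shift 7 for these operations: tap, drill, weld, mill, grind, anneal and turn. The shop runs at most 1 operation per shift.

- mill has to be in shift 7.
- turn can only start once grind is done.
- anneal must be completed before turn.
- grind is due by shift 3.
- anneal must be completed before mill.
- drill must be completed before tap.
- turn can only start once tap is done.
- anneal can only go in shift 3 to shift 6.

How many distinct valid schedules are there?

29

Splitting on tap: it can be shift 2 (3), shift 3 (6), shift 4 (10), shift 5 (10). Listing each branch's schedules as (drill, weld, mill, grind, anneal, turn) by shift number:
tap=shift 2: (1,4,7,3,5,6) (1,5,7,3,4,6) (1,6,7,3,4,5) — 3.
tap=shift 3: (1,4,7,2,5,6) (1,5,7,2,4,6) (1,6,7,2,4,5) (2,4,7,1,5,6) (2,5,7,1,4,6) (2,6,7,1,4,5) — 6.
tap=shift 4: (1,2,7,3,5,6) (1,3,7,2,5,6) (1,5,7,2,3,6) (1,6,7,2,3,5) (2,1,7,3,5,6) (2,3,7,1,5,6) (2,5,7,1,3,6) (2,6,7,1,3,5) (3,1,7,2,5,6) (3,2,7,1,5,6) — 10.
tap=shift 5: (1,2,7,3,4,6) (1,3,7,2,4,6) (1,4,7,2,3,6) (2,1,7,3,4,6) (2,3,7,1,4,6) (2,4,7,1,3,6) (3,1,7,2,4,6) (3,2,7,1,4,6) (4,1,7,2,3,6) (4,2,7,1,3,6) — 10.
Summing: 3 + 6 + 10 + 10 = 29.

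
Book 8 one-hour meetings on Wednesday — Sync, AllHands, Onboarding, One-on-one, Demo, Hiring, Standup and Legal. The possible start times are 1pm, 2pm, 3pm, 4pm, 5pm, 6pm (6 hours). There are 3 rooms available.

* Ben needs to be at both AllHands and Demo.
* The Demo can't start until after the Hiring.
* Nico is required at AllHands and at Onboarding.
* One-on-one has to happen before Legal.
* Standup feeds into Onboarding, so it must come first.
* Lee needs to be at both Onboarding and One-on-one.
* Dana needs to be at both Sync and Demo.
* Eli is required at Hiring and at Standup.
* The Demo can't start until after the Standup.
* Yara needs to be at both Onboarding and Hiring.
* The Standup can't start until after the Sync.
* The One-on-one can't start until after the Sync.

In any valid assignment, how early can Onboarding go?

Precedence pushes Onboarding to at least 3pm.
Onboarding at 3pm is achievable: Legal in 3pm; Hiring in 1pm; Sync in 1pm; Standup in 2pm; AllHands in 1pm; One-on-one in 2pm; Demo in 3pm; Onboarding in 3pm.

3pm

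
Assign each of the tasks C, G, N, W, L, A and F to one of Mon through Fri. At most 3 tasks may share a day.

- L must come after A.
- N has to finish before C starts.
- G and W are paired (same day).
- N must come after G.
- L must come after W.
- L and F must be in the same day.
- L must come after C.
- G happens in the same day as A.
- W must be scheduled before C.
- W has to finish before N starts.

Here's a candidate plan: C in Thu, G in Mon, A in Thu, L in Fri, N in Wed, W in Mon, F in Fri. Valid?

Invalid. G happens in the same day as A.

At most 3 tasks may share a day — holds.
W has to finish before N starts — holds.
G happens in the same day as A — violated.
L must come after A — holds.
W must be scheduled before C — holds.
N has to finish before C starts — holds.
N must come after G — holds.
G and W are paired (same day) — holds.
L must come after C — holds.
L must come after W — holds.
L and F must be in the same day — holds.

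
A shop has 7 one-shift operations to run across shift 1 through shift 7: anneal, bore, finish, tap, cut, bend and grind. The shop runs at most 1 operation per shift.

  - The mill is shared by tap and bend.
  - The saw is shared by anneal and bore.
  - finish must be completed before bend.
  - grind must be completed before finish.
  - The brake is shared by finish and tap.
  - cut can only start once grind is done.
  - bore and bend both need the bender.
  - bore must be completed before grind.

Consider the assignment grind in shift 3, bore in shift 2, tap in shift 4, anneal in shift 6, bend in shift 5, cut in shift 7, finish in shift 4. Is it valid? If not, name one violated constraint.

The saw is shared by anneal and bore — holds.
cut can only start once grind is done — holds.
bore must be completed before grind — holds.
The mill is shared by tap and bend — holds.
bore and bend both need the bender — holds.
grind must be completed before finish — holds.
finish must be completed before bend — holds.
The shop runs at most 1 operation per shift — violated.
The brake is shared by finish and tap — violated.

No — it violates: The brake is shared by finish and tap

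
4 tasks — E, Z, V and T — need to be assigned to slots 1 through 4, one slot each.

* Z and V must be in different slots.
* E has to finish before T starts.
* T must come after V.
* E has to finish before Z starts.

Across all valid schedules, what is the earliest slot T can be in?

Precedence pushes T to at least 2.
T at 2 is achievable: Z in 2, T in 2, E in 1, V in 1.

2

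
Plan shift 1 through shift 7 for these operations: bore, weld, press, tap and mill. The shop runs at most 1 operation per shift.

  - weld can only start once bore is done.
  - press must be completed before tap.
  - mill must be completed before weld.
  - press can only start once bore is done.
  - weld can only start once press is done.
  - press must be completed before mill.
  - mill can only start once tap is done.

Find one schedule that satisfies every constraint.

bore=shift 1, press=shift 2, weld=shift 5, mill=shift 4, tap=shift 3

Checking: bore(shift 1) before press(shift 2); press(shift 2) before mill(shift 4); bore(shift 1) before weld(shift 5); press(shift 2) before weld(shift 5); press(shift 2) before tap(shift 3); mill(shift 4) before weld(shift 5); tap(shift 3) before mill(shift 4); max 1 per shift (cap 1).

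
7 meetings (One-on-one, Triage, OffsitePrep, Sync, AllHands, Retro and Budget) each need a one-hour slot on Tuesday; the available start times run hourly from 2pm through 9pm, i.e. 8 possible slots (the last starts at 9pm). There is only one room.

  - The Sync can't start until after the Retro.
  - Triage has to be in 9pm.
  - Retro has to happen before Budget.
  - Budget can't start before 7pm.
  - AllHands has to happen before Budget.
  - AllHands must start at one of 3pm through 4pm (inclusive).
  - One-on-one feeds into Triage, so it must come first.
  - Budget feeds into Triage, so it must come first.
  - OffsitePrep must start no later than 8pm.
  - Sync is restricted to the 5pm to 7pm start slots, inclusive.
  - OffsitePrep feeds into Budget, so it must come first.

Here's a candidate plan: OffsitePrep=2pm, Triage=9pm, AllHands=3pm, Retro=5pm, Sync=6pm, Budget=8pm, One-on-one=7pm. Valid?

Valid

Sync is restricted to the 5pm to 7pm start slots, inclusive — holds.
Triage has to be in 9pm — holds.
OffsitePrep must start no later than 8pm — holds.
Retro has to happen before Budget — holds.
AllHands must start at one of 3pm through 4pm (inclusive) — holds.
One-on-one feeds into Triage, so it must come first — holds.
Budget can't start before 7pm — holds.
AllHands has to happen before Budget — holds.
Budget feeds into Triage, so it must come first — holds.
OffsitePrep feeds into Budget, so it must come first — holds.
There is only one room — holds.
The Sync can't start until after the Retro — holds.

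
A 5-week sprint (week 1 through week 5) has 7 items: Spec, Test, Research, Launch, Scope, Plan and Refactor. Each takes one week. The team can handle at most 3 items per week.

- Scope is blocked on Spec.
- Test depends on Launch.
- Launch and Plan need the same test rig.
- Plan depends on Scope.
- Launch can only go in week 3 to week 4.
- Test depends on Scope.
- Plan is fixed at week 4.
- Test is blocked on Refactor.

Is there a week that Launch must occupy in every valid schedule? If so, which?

week 3

Launch's window is week 3–week 4.
Plan is fixed at week 4, and Launch can't share a week with Plan.
So Launch must be week 3.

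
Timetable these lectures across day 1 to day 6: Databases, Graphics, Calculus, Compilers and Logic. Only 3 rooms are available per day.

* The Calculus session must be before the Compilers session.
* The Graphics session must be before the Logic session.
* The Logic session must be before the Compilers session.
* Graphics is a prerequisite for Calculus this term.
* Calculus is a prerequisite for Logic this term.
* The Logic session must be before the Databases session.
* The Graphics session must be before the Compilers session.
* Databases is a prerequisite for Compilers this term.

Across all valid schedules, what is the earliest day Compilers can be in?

Precedence pushes Compilers to at least day 5.
Compilers at day 5 is achievable: Calculus -> day 2, Logic -> day 3, Compilers -> day 5, Graphics -> day 1, Databases -> day 4.

day 5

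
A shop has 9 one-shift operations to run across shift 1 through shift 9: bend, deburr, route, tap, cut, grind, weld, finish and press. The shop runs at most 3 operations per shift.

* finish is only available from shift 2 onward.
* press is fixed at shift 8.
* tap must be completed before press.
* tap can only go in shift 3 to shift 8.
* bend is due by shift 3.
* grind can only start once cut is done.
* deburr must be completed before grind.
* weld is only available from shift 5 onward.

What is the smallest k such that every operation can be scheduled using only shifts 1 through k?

The precedence chain requires at least 2 distinct shifts.
With at most 3 per shift and 9 operations, at least 3 shifts are needed.
press can't be placed before shift 8, so the schedule must run through at least shift 8.
8 works (last occupied shift: shift 8): for example weld -> shift 5, tap -> shift 3, grind -> shift 2, deburr -> shift 1, bend -> shift 1, cut -> shift 1, finish -> shift 2, route -> shift 2, press -> shift 8.

8 shifts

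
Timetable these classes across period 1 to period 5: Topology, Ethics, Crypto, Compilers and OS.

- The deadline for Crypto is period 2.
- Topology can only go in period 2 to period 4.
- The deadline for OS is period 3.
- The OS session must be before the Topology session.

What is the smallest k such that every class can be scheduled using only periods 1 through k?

2

The precedence chain requires at least 2 distinct periods.
2 works (last occupied period: period 2): for example Topology=period 2, Compilers=period 1, Ethics=period 1, Crypto=period 1, OS=period 1.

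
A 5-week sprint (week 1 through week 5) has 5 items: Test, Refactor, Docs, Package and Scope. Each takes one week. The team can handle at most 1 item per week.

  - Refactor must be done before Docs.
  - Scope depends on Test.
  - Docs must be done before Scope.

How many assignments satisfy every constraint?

15

Splitting on Test: it can be week 1 (4), week 2 (4), week 3 (4), week 4 (3). Listing each branch's schedules as (Refactor, Docs, Package, Scope) by week number:
Test=week 1: (2,3,4,5) (2,3,5,4) (2,4,3,5) (3,4,2,5) — 4.
Test=week 2: (1,3,4,5) (1,3,5,4) (1,4,3,5) (3,4,1,5) — 4.
Test=week 3: (1,2,4,5) (1,2,5,4) (1,4,2,5) (2,4,1,5) — 4.
Test=week 4: (1,2,3,5) (1,3,2,5) (2,3,1,5) — 3.
Summing: 4 + 4 + 4 + 3 = 15.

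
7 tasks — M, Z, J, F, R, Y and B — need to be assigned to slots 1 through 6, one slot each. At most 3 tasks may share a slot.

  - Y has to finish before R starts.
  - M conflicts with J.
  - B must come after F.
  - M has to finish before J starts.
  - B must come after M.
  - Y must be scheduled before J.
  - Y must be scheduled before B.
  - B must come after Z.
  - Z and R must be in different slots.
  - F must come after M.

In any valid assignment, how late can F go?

Precedence pushes F to at least 2; downstream work caps F at 5.
F at 5 is achievable: B -> 6; Z -> 1; M -> 1; F -> 5; R -> 2; J -> 2; Y -> 1.

5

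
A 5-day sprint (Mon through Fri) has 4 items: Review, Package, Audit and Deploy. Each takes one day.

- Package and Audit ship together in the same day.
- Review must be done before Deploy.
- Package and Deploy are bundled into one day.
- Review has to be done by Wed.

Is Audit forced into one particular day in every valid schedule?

No

Audit can be Tue (e.g. Audit -> Tue, Review -> Mon, Deploy -> Tue, Package -> Tue) or Wed (e.g. Deploy=Wed; Review=Mon; Package=Wed; Audit=Wed).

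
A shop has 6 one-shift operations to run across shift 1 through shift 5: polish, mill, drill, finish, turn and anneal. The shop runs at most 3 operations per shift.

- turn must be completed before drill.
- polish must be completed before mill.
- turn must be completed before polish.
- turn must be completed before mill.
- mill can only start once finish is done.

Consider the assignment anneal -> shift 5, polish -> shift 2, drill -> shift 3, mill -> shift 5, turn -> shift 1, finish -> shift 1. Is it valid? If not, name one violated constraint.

polish must be completed before mill — holds.
mill can only start once finish is done — holds.
turn must be completed before drill — holds.
turn must be completed before polish — holds.
turn must be completed before mill — holds.
The shop runs at most 3 operations per shift — holds.

Yes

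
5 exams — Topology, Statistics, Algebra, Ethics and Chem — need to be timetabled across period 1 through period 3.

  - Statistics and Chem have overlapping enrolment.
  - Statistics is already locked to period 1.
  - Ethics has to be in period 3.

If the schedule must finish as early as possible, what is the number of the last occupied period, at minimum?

Ethics can't be placed before period 3, so the schedule must run through at least period 3.
3 works (last occupied period: period 3): for example Statistics=period 1; Algebra=period 1; Ethics=period 3; Topology=period 1; Chem=period 2.

3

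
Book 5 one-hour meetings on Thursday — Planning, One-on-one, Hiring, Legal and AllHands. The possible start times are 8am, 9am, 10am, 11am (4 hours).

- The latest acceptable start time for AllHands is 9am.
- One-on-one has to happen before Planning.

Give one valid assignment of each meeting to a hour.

AllHands=8am, Hiring=8am, Planning=9am, One-on-one=8am, Legal=8am

Checking: One-on-one(8am) before Planning(9am); AllHands=8am in [8am,9am].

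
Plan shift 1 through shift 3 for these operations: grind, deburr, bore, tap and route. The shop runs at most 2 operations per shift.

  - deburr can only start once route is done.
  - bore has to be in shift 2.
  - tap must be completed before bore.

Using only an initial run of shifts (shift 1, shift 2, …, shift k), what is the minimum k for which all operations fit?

3

The precedence chain requires at least 2 distinct shifts.
With at most 2 per shift and 5 operations, at least 3 shifts are needed.
3 works (last occupied shift: shift 3): for example deburr in shift 2; grind in shift 3; tap in shift 1; bore in shift 2; route in shift 1.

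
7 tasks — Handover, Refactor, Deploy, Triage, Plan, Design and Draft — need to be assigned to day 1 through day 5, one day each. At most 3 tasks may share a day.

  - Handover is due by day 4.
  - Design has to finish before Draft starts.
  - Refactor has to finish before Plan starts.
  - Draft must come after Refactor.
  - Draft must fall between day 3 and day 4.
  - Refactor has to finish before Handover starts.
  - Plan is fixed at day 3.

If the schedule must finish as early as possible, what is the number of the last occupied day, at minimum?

3

The precedence chain requires at least 2 distinct days.
With at most 3 per day and 7 tasks, at least 3 days are needed.
Plan can't be placed before day 3, so the schedule must run through at least day 3.
3 works (last occupied day: day 3): for example Draft -> day 3; Triage -> day 2; Deploy -> day 1; Refactor -> day 1; Design -> day 1; Handover -> day 2; Plan -> day 3.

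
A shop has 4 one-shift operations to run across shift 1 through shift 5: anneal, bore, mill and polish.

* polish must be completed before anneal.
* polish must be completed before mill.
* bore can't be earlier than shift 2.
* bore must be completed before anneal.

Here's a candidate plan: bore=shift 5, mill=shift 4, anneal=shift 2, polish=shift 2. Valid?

Invalid. bore must be completed before anneal.

polish must be completed before mill — holds.
bore can't be earlier than shift 2 — holds.
bore must be completed before anneal — violated.
polish must be completed before anneal — violated.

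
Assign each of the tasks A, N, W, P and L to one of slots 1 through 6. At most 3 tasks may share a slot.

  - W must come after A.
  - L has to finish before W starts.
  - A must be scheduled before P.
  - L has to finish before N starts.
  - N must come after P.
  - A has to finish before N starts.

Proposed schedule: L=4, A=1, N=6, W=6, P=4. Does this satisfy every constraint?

L has to finish before N starts — holds.
A has to finish before N starts — holds.
L has to finish before W starts — holds.
N must come after P — holds.
W must come after A — holds.
A must be scheduled before P — holds.
At most 3 tasks may share a slot — holds.

Valid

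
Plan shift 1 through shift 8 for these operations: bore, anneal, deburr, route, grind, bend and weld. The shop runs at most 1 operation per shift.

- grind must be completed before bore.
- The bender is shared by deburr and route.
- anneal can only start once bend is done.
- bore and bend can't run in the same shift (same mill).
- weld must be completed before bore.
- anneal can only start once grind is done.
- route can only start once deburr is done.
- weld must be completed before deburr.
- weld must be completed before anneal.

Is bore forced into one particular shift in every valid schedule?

bore can be shift 3 (e.g. grind=shift 2, bore=shift 3, anneal=shift 5, weld=shift 1, deburr=shift 6, route=shift 7, bend=shift 4) or shift 4 (e.g. bend -> shift 3, deburr -> shift 6, bore -> shift 4, route -> shift 7, weld -> shift 1, anneal -> shift 5, grind -> shift 2).

No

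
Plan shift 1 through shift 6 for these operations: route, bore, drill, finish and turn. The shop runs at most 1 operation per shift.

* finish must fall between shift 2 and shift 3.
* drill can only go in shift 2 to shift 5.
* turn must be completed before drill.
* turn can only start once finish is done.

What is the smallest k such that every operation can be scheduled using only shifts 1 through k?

5 shifts

The precedence chain requires at least 3 distinct shifts.
With at most 1 per shift and 5 operations, at least 5 shifts are needed.
Propagating the time windows through the other constraints, drill can't land before shift 4, so the schedule must run through at least shift 4.
5 works (last occupied shift: shift 5): for example bore in shift 5, drill in shift 4, finish in shift 2, turn in shift 3, route in shift 1.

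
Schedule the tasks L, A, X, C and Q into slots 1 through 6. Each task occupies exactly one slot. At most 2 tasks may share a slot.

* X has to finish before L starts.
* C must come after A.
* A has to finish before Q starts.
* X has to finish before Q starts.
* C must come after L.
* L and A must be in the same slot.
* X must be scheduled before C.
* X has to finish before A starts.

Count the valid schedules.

Splitting on L: it can be 2 (16), 3 (18), 4 (12), 5 (4). Listing each branch's schedules as (A, X, C, Q):
L=2: (2,1,3,3) (2,1,3,4) (2,1,3,5) (2,1,3,6) (2,1,4,3) (2,1,4,4) (2,1,4,5) (2,1,4,6) (2,1,5,3) (2,1,5,4) (2,1,5,5) (2,1,5,6) (2,1,6,3) (2,1,6,4) (2,1,6,5) (2,1,6,6) — 16.
L=3: (3,1,4,4) (3,1,4,5) (3,1,4,6) (3,1,5,4) (3,1,5,5) (3,1,5,6) (3,1,6,4) (3,1,6,5) (3,1,6,6) (3,2,4,4) (3,2,4,5) (3,2,4,6) (3,2,5,4) (3,2,5,5) (3,2,5,6) (3,2,6,4) (3,2,6,5) (3,2,6,6) — 18.
L=4: (4,1,5,5) (4,1,5,6) (4,1,6,5) (4,1,6,6) (4,2,5,5) (4,2,5,6) (4,2,6,5) (4,2,6,6) (4,3,5,5) (4,3,5,6) (4,3,6,5) (4,3,6,6) — 12.
L=5: (5,1,6,6) (5,2,6,6) (5,3,6,6) (5,4,6,6) — 4.
Summing: 16 + 18 + 12 + 4 = 50.

50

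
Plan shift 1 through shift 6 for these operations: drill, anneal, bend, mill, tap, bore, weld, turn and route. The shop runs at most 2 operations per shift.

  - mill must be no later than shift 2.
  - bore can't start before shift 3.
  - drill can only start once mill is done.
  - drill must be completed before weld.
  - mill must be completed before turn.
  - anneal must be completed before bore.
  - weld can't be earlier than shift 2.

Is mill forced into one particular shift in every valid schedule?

mill can be shift 1 (e.g. drill in shift 2; turn in shift 2; weld in shift 3; bore in shift 3; bend in shift 4; route in shift 5; tap in shift 4; anneal in shift 1; mill in shift 1) or shift 2 (e.g. weld=shift 4; route=shift 5; tap=shift 2; bend=shift 1; bore=shift 3; anneal=shift 1; turn=shift 4; mill=shift 2; drill=shift 3).

No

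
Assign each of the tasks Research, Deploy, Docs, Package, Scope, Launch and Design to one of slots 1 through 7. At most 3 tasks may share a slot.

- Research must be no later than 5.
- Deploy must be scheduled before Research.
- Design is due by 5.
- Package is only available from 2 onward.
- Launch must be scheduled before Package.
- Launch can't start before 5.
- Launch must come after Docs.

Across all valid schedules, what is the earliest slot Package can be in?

6

Package is available from 2; precedence pushes Package to at least 6.
Package at 6 is achievable: Launch=5; Research=2; Design=1; Scope=2; Package=6; Docs=1; Deploy=1.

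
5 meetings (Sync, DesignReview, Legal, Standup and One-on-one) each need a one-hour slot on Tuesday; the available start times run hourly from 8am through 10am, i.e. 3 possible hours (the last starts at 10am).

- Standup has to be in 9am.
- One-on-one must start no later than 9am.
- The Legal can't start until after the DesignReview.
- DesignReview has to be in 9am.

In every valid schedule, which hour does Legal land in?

Precedence pushes Legal to at least 10am.
So Legal is pinned to 10am.

10am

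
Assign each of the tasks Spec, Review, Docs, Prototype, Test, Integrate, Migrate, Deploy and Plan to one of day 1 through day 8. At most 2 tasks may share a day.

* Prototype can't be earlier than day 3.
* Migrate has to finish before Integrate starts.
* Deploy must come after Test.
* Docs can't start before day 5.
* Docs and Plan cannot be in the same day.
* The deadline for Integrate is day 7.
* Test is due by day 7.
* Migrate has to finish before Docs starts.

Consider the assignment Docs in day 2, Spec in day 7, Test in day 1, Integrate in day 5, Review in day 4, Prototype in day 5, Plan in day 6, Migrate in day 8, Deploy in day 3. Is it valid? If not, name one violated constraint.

No — it violates: Migrate has to finish before Docs starts

At most 2 tasks may share a day — holds.
Deploy must come after Test — holds.
Docs can't start before day 5 — violated.
The deadline for Integrate is day 7 — holds.
Prototype can't be earlier than day 3 — holds.
Test is due by day 7 — holds.
Migrate has to finish before Integrate starts — violated.
Docs and Plan cannot be in the same day — holds.
Migrate has to finish before Docs starts — violated.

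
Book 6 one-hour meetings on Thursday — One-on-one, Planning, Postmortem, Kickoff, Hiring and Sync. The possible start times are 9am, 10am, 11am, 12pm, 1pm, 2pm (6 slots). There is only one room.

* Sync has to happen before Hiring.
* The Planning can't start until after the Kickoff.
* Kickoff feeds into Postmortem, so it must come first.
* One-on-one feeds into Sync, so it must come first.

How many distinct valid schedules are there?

40

Splitting on One-on-one: it can be 9am (20), 10am (12), 11am (6), 12pm (2). Listing each branch's schedules as (Planning, Postmortem, Kickoff, Hiring, Sync):
One-on-one=9am: (11am,12pm,10am,2pm,1pm) (11am,1pm,10am,2pm,12pm) (11am,2pm,10am,1pm,12pm) (12pm,11am,10am,2pm,1pm) (12pm,1pm,10am,2pm,11am) (12pm,1pm,11am,2pm,10am) (12pm,2pm,10am,1pm,11am) (12pm,2pm,11am,1pm,10am) (1pm,11am,10am,2pm,12pm) (1pm,12pm,10am,2pm,11am) (1pm,12pm,11am,2pm,10am) (1pm,2pm,10am,12pm,11am) (1pm,2pm,11am,12pm,10am) (1pm,2pm,12pm,11am,10am) (2pm,11am,10am,1pm,12pm) (2pm,12pm,10am,1pm,11am) (2pm,12pm,11am,1pm,10am) (2pm,1pm,10am,12pm,11am) (2pm,1pm,11am,12pm,10am) (2pm,1pm,12pm,11am,10am) — 20.
One-on-one=10am: (11am,12pm,9am,2pm,1pm) (11am,1pm,9am,2pm,12pm) (11am,2pm,9am,1pm,12pm) (12pm,11am,9am,2pm,1pm) (12pm,1pm,9am,2pm,11am) (12pm,2pm,9am,1pm,11am) (1pm,11am,9am,2pm,12pm) (1pm,12pm,9am,2pm,11am) (1pm,2pm,9am,12pm,11am) (2pm,11am,9am,1pm,12pm) (2pm,12pm,9am,1pm,11am) (2pm,1pm,9am,12pm,11am) — 12.
One-on-one=11am: (10am,12pm,9am,2pm,1pm) (10am,1pm,9am,2pm,12pm) (10am,2pm,9am,1pm,12pm) (12pm,10am,9am,2pm,1pm) (1pm,10am,9am,2pm,12pm) (2pm,10am,9am,1pm,12pm) — 6.
One-on-one=12pm: (10am,11am,9am,2pm,1pm) (11am,10am,9am,2pm,1pm) — 2.
Summing: 20 + 12 + 6 + 2 = 40.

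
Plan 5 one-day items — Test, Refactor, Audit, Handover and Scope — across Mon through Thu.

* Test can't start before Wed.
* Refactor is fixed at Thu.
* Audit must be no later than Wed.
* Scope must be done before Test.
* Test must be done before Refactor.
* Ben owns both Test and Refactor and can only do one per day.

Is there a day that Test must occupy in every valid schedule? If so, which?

Wed

Test's window is Wed–Thu.
Refactor is fixed at Thu, and Test can't share a day with Refactor.
So Test must be Wed.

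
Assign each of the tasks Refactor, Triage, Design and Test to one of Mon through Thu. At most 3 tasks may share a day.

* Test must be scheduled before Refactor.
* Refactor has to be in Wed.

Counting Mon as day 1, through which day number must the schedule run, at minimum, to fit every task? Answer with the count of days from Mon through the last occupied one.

The precedence chain requires at least 2 distinct days.
With at most 3 per day and 4 tasks, at least 2 days are needed.
Refactor can't be placed before Wed — that is day 3 counting from Mon — so the schedule must run through at least 3 days.
3 works (last occupied day: Wed): for example Triage -> Mon, Refactor -> Wed, Test -> Mon, Design -> Mon.

3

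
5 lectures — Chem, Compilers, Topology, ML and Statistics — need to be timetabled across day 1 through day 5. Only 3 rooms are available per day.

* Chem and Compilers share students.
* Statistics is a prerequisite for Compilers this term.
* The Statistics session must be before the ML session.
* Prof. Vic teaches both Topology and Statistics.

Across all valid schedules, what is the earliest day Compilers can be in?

Precedence pushes Compilers to at least day 2.
Compilers at day 2 is achievable: Statistics -> day 1; ML -> day 2; Chem -> day 1; Topology -> day 2; Compilers -> day 2.

day 2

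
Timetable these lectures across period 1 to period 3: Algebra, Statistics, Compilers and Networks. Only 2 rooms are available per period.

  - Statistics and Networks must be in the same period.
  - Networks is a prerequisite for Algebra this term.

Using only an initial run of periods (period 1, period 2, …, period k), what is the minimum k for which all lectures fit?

The precedence chain requires at least 2 distinct periods.
With at most 2 per period and 4 lectures, at least 2 periods are needed.
2 works (last occupied period: period 2): for example Networks in period 1, Algebra in period 2, Compilers in period 2, Statistics in period 1.

2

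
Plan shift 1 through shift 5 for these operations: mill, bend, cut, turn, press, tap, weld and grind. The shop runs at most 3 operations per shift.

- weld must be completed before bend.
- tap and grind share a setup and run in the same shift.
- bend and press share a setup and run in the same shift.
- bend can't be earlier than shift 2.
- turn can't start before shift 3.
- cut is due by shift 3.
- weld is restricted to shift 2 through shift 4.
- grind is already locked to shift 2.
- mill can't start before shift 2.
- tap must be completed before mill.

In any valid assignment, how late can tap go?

shift 2

Tap must be in the same shift as grind, which can't be before shift 2, so tap is at least shift 2; tap must be in the same shift as grind, which can't be after shift 2, so tap is at most shift 2.
tap at shift 2 is achievable: mill in shift 3, bend in shift 4, press in shift 4, tap in shift 2, grind in shift 2, cut in shift 1, weld in shift 2, turn in shift 3.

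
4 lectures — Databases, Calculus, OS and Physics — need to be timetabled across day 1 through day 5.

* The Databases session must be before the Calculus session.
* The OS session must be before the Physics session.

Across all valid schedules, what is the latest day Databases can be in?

Downstream work caps Databases at day 4.
Databases at day 4 is achievable: Calculus -> day 5; OS -> day 1; Databases -> day 4; Physics -> day 2.

day 4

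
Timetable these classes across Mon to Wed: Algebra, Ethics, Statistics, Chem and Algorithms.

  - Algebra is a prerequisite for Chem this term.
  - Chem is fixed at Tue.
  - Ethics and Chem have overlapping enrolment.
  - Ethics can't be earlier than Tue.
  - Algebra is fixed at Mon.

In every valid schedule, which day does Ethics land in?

Ethics's window is Tue–Wed.
Chem is fixed at Tue, and Ethics can't share a day with Chem.
So Ethics must be Wed.

Wed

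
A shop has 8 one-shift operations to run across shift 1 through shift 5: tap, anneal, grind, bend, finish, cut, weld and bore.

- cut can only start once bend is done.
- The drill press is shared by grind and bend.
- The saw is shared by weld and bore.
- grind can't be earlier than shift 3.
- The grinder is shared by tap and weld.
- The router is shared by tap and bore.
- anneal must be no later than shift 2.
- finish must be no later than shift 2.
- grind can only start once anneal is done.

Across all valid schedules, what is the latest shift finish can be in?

shift 2

Finish's own window allows nothing later than shift 2.
finish at shift 2 is achievable: anneal=shift 1, cut=shift 2, bore=shift 3, tap=shift 1, grind=shift 3, bend=shift 1, weld=shift 2, finish=shift 2.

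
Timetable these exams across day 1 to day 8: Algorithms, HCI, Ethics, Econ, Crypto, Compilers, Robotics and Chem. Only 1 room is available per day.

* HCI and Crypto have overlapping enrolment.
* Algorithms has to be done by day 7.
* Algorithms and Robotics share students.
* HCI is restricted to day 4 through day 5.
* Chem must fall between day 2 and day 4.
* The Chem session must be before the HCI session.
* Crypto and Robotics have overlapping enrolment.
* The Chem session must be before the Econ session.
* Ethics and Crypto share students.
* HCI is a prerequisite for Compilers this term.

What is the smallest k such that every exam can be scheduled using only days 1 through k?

8

The precedence chain requires at least 3 distinct days.
With at most 1 per day and 8 exams, at least 8 days are needed.
Propagating the time windows through the other constraints, Compilers can't land before day 5, so the schedule must run through at least day 5.
8 works (last occupied day: day 8): for example Crypto=day 7, Compilers=day 5, Algorithms=day 1, Chem=day 2, HCI=day 4, Econ=day 3, Ethics=day 6, Robotics=day 8.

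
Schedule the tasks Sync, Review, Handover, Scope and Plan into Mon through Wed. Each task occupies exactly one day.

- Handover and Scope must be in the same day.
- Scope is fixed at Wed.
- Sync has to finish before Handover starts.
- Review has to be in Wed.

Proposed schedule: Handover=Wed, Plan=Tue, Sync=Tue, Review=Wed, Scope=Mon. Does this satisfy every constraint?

Invalid. Handover and Scope must be in the same day.

Review has to be in Wed — holds.
Sync has to finish before Handover starts — holds.
Scope is fixed at Wed — violated.
Handover and Scope must be in the same day — violated.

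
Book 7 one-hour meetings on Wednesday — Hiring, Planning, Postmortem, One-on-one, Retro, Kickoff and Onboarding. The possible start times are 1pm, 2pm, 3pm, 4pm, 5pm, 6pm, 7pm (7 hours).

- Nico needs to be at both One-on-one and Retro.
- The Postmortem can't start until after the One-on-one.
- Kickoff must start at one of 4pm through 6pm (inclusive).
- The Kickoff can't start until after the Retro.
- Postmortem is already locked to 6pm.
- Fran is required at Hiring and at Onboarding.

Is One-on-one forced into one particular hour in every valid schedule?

One-on-one can be 1pm (e.g. Hiring in 1pm, Planning in 1pm, Onboarding in 2pm, Kickoff in 4pm, Postmortem in 6pm, One-on-one in 1pm, Retro in 2pm) or 2pm (e.g. One-on-one=2pm; Planning=1pm; Retro=1pm; Onboarding=2pm; Kickoff=4pm; Postmortem=6pm; Hiring=1pm).

No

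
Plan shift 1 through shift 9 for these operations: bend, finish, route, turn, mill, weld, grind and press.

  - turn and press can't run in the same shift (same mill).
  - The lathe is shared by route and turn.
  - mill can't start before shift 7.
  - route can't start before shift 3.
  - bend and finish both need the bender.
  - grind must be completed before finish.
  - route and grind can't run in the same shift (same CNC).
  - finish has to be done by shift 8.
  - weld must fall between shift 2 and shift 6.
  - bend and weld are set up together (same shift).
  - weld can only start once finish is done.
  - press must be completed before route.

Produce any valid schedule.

route -> shift 3; turn -> shift 2; press -> shift 1; finish -> shift 2; grind -> shift 1; bend -> shift 3; mill -> shift 7; weld -> shift 3

Checking: finish(shift 2) before weld(shift 3); grind(shift 1) before finish(shift 2); press(shift 1) before route(shift 3); bend(shift 3) != finish(shift 2); route(shift 3) != turn(shift 2); route(shift 3) != grind(shift 1); turn(shift 2) != press(shift 1); bend = weld = shift 3; finish=shift 2 in [shift 1,shift 8]; weld=shift 3 in [shift 2,shift 6]; mill=shift 7 in [shift 7,shift 9]; route=shift 3 in [shift 3,shift 9].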